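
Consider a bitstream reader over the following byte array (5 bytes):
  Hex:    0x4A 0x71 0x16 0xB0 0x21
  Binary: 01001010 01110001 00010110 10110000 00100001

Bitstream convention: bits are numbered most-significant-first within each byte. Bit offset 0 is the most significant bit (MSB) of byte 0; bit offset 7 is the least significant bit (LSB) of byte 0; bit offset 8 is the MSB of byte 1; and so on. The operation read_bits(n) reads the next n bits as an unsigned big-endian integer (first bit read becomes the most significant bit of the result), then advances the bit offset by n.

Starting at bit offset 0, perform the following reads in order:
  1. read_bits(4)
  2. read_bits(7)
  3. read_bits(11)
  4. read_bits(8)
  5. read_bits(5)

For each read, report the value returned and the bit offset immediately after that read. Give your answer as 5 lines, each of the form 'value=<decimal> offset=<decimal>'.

Read 1: bits[0:4] width=4 -> value=4 (bin 0100); offset now 4 = byte 0 bit 4; 36 bits remain
Read 2: bits[4:11] width=7 -> value=83 (bin 1010011); offset now 11 = byte 1 bit 3; 29 bits remain
Read 3: bits[11:22] width=11 -> value=1093 (bin 10001000101); offset now 22 = byte 2 bit 6; 18 bits remain
Read 4: bits[22:30] width=8 -> value=172 (bin 10101100); offset now 30 = byte 3 bit 6; 10 bits remain
Read 5: bits[30:35] width=5 -> value=1 (bin 00001); offset now 35 = byte 4 bit 3; 5 bits remain

Answer: value=4 offset=4
value=83 offset=11
value=1093 offset=22
value=172 offset=30
value=1 offset=35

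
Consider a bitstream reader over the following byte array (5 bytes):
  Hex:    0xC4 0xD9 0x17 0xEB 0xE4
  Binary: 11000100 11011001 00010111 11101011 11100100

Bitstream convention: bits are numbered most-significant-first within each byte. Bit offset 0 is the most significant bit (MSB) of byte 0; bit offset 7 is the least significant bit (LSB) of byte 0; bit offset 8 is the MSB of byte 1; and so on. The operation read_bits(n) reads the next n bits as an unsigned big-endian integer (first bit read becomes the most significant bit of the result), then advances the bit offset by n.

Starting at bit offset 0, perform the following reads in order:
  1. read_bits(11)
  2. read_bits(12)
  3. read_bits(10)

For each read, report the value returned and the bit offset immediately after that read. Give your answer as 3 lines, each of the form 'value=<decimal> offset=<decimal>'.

Answer: value=1574 offset=11
value=3211 offset=23
value=983 offset=33

Derivation:
Read 1: bits[0:11] width=11 -> value=1574 (bin 11000100110); offset now 11 = byte 1 bit 3; 29 bits remain
Read 2: bits[11:23] width=12 -> value=3211 (bin 110010001011); offset now 23 = byte 2 bit 7; 17 bits remain
Read 3: bits[23:33] width=10 -> value=983 (bin 1111010111); offset now 33 = byte 4 bit 1; 7 bits remain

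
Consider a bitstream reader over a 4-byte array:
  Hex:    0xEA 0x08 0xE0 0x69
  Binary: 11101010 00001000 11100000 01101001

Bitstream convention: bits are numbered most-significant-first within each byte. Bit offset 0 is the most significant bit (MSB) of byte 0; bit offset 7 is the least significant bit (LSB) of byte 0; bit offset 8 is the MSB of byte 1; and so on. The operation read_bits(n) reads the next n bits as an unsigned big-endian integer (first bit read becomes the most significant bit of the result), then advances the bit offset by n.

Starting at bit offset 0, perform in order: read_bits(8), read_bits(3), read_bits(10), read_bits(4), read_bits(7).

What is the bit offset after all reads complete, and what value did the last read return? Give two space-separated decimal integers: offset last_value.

Read 1: bits[0:8] width=8 -> value=234 (bin 11101010); offset now 8 = byte 1 bit 0; 24 bits remain
Read 2: bits[8:11] width=3 -> value=0 (bin 000); offset now 11 = byte 1 bit 3; 21 bits remain
Read 3: bits[11:21] width=10 -> value=284 (bin 0100011100); offset now 21 = byte 2 bit 5; 11 bits remain
Read 4: bits[21:25] width=4 -> value=0 (bin 0000); offset now 25 = byte 3 bit 1; 7 bits remain
Read 5: bits[25:32] width=7 -> value=105 (bin 1101001); offset now 32 = byte 4 bit 0; 0 bits remain

Answer: 32 105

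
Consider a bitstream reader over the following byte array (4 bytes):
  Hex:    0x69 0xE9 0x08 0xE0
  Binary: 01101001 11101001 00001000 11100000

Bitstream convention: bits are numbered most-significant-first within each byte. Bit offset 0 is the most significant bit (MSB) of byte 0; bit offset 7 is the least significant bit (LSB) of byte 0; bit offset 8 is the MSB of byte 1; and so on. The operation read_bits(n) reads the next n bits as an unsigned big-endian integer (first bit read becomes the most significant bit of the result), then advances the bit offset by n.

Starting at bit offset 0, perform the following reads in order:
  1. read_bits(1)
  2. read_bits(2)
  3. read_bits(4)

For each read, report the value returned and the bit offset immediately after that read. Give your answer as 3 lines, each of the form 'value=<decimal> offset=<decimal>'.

Read 1: bits[0:1] width=1 -> value=0 (bin 0); offset now 1 = byte 0 bit 1; 31 bits remain
Read 2: bits[1:3] width=2 -> value=3 (bin 11); offset now 3 = byte 0 bit 3; 29 bits remain
Read 3: bits[3:7] width=4 -> value=4 (bin 0100); offset now 7 = byte 0 bit 7; 25 bits remain

Answer: value=0 offset=1
value=3 offset=3
value=4 offset=7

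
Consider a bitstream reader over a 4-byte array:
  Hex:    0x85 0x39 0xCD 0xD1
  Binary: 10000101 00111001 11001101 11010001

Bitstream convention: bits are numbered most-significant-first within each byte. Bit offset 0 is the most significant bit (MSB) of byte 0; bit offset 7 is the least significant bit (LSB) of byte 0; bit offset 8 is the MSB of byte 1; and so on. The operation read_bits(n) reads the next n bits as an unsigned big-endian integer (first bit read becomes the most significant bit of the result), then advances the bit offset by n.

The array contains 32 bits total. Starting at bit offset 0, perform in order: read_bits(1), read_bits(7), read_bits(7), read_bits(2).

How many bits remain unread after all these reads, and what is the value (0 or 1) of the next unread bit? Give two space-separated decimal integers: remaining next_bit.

Read 1: bits[0:1] width=1 -> value=1 (bin 1); offset now 1 = byte 0 bit 1; 31 bits remain
Read 2: bits[1:8] width=7 -> value=5 (bin 0000101); offset now 8 = byte 1 bit 0; 24 bits remain
Read 3: bits[8:15] width=7 -> value=28 (bin 0011100); offset now 15 = byte 1 bit 7; 17 bits remain
Read 4: bits[15:17] width=2 -> value=3 (bin 11); offset now 17 = byte 2 bit 1; 15 bits remain

Answer: 15 1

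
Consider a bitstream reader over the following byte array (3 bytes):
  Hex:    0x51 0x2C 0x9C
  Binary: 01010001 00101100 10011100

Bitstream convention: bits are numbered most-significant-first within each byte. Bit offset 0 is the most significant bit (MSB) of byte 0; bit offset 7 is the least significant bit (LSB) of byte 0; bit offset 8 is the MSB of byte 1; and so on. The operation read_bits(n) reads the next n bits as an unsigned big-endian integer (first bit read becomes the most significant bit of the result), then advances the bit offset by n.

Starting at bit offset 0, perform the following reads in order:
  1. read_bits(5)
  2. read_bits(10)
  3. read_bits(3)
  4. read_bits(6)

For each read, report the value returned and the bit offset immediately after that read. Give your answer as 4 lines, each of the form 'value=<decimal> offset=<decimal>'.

Answer: value=10 offset=5
value=150 offset=15
value=2 offset=18
value=28 offset=24

Derivation:
Read 1: bits[0:5] width=5 -> value=10 (bin 01010); offset now 5 = byte 0 bit 5; 19 bits remain
Read 2: bits[5:15] width=10 -> value=150 (bin 0010010110); offset now 15 = byte 1 bit 7; 9 bits remain
Read 3: bits[15:18] width=3 -> value=2 (bin 010); offset now 18 = byte 2 bit 2; 6 bits remain
Read 4: bits[18:24] width=6 -> value=28 (bin 011100); offset now 24 = byte 3 bit 0; 0 bits remain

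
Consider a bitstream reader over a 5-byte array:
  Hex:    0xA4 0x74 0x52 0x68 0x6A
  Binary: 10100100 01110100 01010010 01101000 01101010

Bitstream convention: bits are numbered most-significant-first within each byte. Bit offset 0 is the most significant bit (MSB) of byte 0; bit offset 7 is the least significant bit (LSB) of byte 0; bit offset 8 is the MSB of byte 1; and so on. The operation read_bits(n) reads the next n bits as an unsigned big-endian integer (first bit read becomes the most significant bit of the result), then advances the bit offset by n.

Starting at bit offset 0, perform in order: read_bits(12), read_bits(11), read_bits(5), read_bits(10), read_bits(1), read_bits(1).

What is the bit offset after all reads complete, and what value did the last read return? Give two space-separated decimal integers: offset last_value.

Read 1: bits[0:12] width=12 -> value=2631 (bin 101001000111); offset now 12 = byte 1 bit 4; 28 bits remain
Read 2: bits[12:23] width=11 -> value=553 (bin 01000101001); offset now 23 = byte 2 bit 7; 17 bits remain
Read 3: bits[23:28] width=5 -> value=6 (bin 00110); offset now 28 = byte 3 bit 4; 12 bits remain
Read 4: bits[28:38] width=10 -> value=538 (bin 1000011010); offset now 38 = byte 4 bit 6; 2 bits remain
Read 5: bits[38:39] width=1 -> value=1 (bin 1); offset now 39 = byte 4 bit 7; 1 bits remain
Read 6: bits[39:40] width=1 -> value=0 (bin 0); offset now 40 = byte 5 bit 0; 0 bits remain

Answer: 40 0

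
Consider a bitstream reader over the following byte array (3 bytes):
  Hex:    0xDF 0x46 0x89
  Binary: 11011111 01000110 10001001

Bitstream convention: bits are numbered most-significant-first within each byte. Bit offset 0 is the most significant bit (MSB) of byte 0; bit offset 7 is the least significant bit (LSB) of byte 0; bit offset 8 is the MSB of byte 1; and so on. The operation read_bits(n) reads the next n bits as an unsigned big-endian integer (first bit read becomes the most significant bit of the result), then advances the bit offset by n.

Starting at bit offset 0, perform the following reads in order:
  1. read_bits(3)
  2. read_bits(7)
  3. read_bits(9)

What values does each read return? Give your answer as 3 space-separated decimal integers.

Read 1: bits[0:3] width=3 -> value=6 (bin 110); offset now 3 = byte 0 bit 3; 21 bits remain
Read 2: bits[3:10] width=7 -> value=125 (bin 1111101); offset now 10 = byte 1 bit 2; 14 bits remain
Read 3: bits[10:19] width=9 -> value=52 (bin 000110100); offset now 19 = byte 2 bit 3; 5 bits remain

Answer: 6 125 52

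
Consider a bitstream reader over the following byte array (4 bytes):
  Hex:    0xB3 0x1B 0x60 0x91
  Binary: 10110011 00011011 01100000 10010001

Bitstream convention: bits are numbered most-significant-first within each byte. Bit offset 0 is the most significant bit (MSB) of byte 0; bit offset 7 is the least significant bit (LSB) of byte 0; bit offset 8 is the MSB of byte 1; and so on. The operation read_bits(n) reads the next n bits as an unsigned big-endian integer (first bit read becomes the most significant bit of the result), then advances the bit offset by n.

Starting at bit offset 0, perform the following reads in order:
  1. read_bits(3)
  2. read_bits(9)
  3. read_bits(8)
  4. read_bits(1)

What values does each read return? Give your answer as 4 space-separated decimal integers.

Answer: 5 305 182 0

Derivation:
Read 1: bits[0:3] width=3 -> value=5 (bin 101); offset now 3 = byte 0 bit 3; 29 bits remain
Read 2: bits[3:12] width=9 -> value=305 (bin 100110001); offset now 12 = byte 1 bit 4; 20 bits remain
Read 3: bits[12:20] width=8 -> value=182 (bin 10110110); offset now 20 = byte 2 bit 4; 12 bits remain
Read 4: bits[20:21] width=1 -> value=0 (bin 0); offset now 21 = byte 2 bit 5; 11 bits remain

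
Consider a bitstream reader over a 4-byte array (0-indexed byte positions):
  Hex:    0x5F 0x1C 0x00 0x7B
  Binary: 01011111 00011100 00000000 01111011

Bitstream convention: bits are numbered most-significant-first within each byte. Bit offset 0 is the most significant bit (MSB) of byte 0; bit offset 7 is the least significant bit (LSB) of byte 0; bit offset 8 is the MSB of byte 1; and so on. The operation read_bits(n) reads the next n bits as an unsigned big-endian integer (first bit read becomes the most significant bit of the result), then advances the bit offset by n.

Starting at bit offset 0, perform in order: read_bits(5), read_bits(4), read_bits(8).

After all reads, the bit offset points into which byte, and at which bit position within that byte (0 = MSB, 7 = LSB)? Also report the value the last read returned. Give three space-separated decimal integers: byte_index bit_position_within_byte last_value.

Answer: 2 1 56

Derivation:
Read 1: bits[0:5] width=5 -> value=11 (bin 01011); offset now 5 = byte 0 bit 5; 27 bits remain
Read 2: bits[5:9] width=4 -> value=14 (bin 1110); offset now 9 = byte 1 bit 1; 23 bits remain
Read 3: bits[9:17] width=8 -> value=56 (bin 00111000); offset now 17 = byte 2 bit 1; 15 bits remain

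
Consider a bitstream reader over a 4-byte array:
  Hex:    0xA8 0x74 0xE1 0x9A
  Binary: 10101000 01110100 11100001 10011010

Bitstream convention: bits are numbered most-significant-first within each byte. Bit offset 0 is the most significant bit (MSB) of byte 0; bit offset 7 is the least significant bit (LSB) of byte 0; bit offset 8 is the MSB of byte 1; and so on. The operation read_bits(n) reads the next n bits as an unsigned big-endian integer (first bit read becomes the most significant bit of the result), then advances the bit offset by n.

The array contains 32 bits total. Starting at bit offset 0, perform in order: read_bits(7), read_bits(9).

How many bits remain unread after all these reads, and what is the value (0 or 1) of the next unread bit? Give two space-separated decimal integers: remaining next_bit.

Read 1: bits[0:7] width=7 -> value=84 (bin 1010100); offset now 7 = byte 0 bit 7; 25 bits remain
Read 2: bits[7:16] width=9 -> value=116 (bin 001110100); offset now 16 = byte 2 bit 0; 16 bits remain

Answer: 16 1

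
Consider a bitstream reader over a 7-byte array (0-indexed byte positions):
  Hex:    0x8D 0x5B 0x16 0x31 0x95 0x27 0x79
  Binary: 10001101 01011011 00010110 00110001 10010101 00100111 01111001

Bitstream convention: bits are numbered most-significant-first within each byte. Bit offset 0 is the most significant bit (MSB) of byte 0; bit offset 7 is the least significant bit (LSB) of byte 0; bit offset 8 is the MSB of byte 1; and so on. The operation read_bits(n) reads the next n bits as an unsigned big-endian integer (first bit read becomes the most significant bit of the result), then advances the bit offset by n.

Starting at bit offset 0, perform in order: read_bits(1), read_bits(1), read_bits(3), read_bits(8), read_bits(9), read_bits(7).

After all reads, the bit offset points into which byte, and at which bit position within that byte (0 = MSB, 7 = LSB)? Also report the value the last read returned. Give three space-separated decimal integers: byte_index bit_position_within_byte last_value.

Answer: 3 5 70

Derivation:
Read 1: bits[0:1] width=1 -> value=1 (bin 1); offset now 1 = byte 0 bit 1; 55 bits remain
Read 2: bits[1:2] width=1 -> value=0 (bin 0); offset now 2 = byte 0 bit 2; 54 bits remain
Read 3: bits[2:5] width=3 -> value=1 (bin 001); offset now 5 = byte 0 bit 5; 51 bits remain
Read 4: bits[5:13] width=8 -> value=171 (bin 10101011); offset now 13 = byte 1 bit 5; 43 bits remain
Read 5: bits[13:22] width=9 -> value=197 (bin 011000101); offset now 22 = byte 2 bit 6; 34 bits remain
Read 6: bits[22:29] width=7 -> value=70 (bin 1000110); offset now 29 = byte 3 bit 5; 27 bits remain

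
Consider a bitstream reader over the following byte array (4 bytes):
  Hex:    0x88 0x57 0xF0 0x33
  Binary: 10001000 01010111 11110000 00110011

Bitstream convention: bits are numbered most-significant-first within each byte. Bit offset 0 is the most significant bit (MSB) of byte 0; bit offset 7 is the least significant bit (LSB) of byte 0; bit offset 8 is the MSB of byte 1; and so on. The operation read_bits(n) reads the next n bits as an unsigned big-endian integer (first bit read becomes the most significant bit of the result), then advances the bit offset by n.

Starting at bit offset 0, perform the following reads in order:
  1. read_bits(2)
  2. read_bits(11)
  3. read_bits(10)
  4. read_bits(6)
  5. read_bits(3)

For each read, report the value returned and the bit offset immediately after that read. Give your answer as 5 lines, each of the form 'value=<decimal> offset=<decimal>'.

Answer: value=2 offset=2
value=266 offset=13
value=1016 offset=23
value=6 offset=29
value=3 offset=32

Derivation:
Read 1: bits[0:2] width=2 -> value=2 (bin 10); offset now 2 = byte 0 bit 2; 30 bits remain
Read 2: bits[2:13] width=11 -> value=266 (bin 00100001010); offset now 13 = byte 1 bit 5; 19 bits remain
Read 3: bits[13:23] width=10 -> value=1016 (bin 1111111000); offset now 23 = byte 2 bit 7; 9 bits remain
Read 4: bits[23:29] width=6 -> value=6 (bin 000110); offset now 29 = byte 3 bit 5; 3 bits remain
Read 5: bits[29:32] width=3 -> value=3 (bin 011); offset now 32 = byte 4 bit 0; 0 bits remain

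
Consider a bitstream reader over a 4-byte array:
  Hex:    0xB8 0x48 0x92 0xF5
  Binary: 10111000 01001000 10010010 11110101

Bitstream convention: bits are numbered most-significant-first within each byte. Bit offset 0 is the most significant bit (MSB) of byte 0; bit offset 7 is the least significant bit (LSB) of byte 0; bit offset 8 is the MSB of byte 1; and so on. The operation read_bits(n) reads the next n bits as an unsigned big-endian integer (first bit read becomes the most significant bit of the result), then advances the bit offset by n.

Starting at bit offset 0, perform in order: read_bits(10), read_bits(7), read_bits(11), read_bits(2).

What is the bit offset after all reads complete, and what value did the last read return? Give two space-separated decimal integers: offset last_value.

Read 1: bits[0:10] width=10 -> value=737 (bin 1011100001); offset now 10 = byte 1 bit 2; 22 bits remain
Read 2: bits[10:17] width=7 -> value=17 (bin 0010001); offset now 17 = byte 2 bit 1; 15 bits remain
Read 3: bits[17:28] width=11 -> value=303 (bin 00100101111); offset now 28 = byte 3 bit 4; 4 bits remain
Read 4: bits[28:30] width=2 -> value=1 (bin 01); offset now 30 = byte 3 bit 6; 2 bits remain

Answer: 30 1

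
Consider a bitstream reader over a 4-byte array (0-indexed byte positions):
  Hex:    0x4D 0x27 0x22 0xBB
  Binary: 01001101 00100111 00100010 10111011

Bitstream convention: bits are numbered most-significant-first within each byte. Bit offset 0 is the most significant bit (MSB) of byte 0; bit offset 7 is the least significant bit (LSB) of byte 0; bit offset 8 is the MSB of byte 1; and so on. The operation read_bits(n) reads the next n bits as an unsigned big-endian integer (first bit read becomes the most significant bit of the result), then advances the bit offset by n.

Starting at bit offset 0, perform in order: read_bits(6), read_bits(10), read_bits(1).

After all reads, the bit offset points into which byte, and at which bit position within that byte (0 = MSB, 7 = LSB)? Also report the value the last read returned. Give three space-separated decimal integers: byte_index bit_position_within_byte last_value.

Answer: 2 1 0

Derivation:
Read 1: bits[0:6] width=6 -> value=19 (bin 010011); offset now 6 = byte 0 bit 6; 26 bits remain
Read 2: bits[6:16] width=10 -> value=295 (bin 0100100111); offset now 16 = byte 2 bit 0; 16 bits remain
Read 3: bits[16:17] width=1 -> value=0 (bin 0); offset now 17 = byte 2 bit 1; 15 bits remain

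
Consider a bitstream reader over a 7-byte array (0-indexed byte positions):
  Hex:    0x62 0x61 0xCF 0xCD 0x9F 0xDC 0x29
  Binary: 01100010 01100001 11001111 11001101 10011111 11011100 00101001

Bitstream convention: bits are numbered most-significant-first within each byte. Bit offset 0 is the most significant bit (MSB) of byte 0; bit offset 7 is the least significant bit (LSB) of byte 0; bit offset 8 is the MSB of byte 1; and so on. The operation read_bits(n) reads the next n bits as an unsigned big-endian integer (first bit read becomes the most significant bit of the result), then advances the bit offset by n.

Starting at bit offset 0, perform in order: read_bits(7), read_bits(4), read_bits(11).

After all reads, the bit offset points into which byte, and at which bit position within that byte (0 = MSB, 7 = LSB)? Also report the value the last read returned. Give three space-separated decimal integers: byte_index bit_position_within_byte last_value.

Answer: 2 6 115

Derivation:
Read 1: bits[0:7] width=7 -> value=49 (bin 0110001); offset now 7 = byte 0 bit 7; 49 bits remain
Read 2: bits[7:11] width=4 -> value=3 (bin 0011); offset now 11 = byte 1 bit 3; 45 bits remain
Read 3: bits[11:22] width=11 -> value=115 (bin 00001110011); offset now 22 = byte 2 bit 6; 34 bits remain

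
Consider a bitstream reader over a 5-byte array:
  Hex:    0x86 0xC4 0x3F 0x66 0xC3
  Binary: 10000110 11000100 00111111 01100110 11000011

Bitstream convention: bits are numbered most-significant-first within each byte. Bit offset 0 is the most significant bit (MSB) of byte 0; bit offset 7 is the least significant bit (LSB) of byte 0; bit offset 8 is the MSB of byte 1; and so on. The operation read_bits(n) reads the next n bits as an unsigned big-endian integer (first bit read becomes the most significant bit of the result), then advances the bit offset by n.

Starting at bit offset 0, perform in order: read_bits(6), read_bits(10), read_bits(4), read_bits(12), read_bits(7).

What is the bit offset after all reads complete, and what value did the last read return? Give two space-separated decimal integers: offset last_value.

Answer: 39 97

Derivation:
Read 1: bits[0:6] width=6 -> value=33 (bin 100001); offset now 6 = byte 0 bit 6; 34 bits remain
Read 2: bits[6:16] width=10 -> value=708 (bin 1011000100); offset now 16 = byte 2 bit 0; 24 bits remain
Read 3: bits[16:20] width=4 -> value=3 (bin 0011); offset now 20 = byte 2 bit 4; 20 bits remain
Read 4: bits[20:32] width=12 -> value=3942 (bin 111101100110); offset now 32 = byte 4 bit 0; 8 bits remain
Read 5: bits[32:39] width=7 -> value=97 (bin 1100001); offset now 39 = byte 4 bit 7; 1 bits remain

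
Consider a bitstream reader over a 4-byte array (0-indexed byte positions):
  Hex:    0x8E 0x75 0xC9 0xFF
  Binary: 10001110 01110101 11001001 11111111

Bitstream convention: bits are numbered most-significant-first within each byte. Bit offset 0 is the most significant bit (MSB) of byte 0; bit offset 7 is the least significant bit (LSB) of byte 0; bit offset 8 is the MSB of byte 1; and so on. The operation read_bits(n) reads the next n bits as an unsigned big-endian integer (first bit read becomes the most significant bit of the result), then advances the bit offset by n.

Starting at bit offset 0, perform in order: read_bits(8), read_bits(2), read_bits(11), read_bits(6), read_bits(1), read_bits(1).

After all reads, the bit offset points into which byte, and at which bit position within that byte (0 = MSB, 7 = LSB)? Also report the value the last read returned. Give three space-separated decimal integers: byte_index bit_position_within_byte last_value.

Read 1: bits[0:8] width=8 -> value=142 (bin 10001110); offset now 8 = byte 1 bit 0; 24 bits remain
Read 2: bits[8:10] width=2 -> value=1 (bin 01); offset now 10 = byte 1 bit 2; 22 bits remain
Read 3: bits[10:21] width=11 -> value=1721 (bin 11010111001); offset now 21 = byte 2 bit 5; 11 bits remain
Read 4: bits[21:27] width=6 -> value=15 (bin 001111); offset now 27 = byte 3 bit 3; 5 bits remain
Read 5: bits[27:28] width=1 -> value=1 (bin 1); offset now 28 = byte 3 bit 4; 4 bits remain
Read 6: bits[28:29] width=1 -> value=1 (bin 1); offset now 29 = byte 3 bit 5; 3 bits remain

Answer: 3 5 1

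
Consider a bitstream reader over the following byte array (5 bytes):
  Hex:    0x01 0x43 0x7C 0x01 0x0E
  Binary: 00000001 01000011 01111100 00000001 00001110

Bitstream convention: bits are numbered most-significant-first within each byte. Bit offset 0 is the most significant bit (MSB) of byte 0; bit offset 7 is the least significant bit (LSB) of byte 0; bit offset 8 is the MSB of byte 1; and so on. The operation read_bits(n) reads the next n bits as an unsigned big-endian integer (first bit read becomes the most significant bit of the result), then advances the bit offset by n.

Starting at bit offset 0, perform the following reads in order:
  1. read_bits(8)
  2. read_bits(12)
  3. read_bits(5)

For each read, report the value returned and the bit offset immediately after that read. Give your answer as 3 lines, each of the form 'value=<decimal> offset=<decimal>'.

Read 1: bits[0:8] width=8 -> value=1 (bin 00000001); offset now 8 = byte 1 bit 0; 32 bits remain
Read 2: bits[8:20] width=12 -> value=1079 (bin 010000110111); offset now 20 = byte 2 bit 4; 20 bits remain
Read 3: bits[20:25] width=5 -> value=24 (bin 11000); offset now 25 = byte 3 bit 1; 15 bits remain

Answer: value=1 offset=8
value=1079 offset=20
value=24 offset=25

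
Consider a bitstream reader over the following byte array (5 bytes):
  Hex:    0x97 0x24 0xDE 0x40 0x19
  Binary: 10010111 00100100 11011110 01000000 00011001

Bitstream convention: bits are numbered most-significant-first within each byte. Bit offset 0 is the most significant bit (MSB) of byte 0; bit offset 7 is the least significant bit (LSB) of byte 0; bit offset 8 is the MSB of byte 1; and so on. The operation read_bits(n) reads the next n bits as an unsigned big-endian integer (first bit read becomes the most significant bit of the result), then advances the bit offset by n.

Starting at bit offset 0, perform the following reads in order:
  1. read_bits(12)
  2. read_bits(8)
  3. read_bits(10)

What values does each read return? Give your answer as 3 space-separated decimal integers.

Answer: 2418 77 912

Derivation:
Read 1: bits[0:12] width=12 -> value=2418 (bin 100101110010); offset now 12 = byte 1 bit 4; 28 bits remain
Read 2: bits[12:20] width=8 -> value=77 (bin 01001101); offset now 20 = byte 2 bit 4; 20 bits remain
Read 3: bits[20:30] width=10 -> value=912 (bin 1110010000); offset now 30 = byte 3 bit 6; 10 bits remain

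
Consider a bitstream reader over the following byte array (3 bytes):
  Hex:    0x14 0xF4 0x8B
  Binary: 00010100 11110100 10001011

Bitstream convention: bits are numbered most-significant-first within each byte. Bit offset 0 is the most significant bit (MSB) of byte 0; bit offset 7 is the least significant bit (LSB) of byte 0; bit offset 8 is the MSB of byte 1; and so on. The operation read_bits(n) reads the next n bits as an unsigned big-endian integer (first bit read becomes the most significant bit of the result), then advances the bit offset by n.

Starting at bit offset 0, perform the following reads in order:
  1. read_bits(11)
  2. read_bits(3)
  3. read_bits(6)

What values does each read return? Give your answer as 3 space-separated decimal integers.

Answer: 167 5 8

Derivation:
Read 1: bits[0:11] width=11 -> value=167 (bin 00010100111); offset now 11 = byte 1 bit 3; 13 bits remain
Read 2: bits[11:14] width=3 -> value=5 (bin 101); offset now 14 = byte 1 bit 6; 10 bits remain
Read 3: bits[14:20] width=6 -> value=8 (bin 001000); offset now 20 = byte 2 bit 4; 4 bits remain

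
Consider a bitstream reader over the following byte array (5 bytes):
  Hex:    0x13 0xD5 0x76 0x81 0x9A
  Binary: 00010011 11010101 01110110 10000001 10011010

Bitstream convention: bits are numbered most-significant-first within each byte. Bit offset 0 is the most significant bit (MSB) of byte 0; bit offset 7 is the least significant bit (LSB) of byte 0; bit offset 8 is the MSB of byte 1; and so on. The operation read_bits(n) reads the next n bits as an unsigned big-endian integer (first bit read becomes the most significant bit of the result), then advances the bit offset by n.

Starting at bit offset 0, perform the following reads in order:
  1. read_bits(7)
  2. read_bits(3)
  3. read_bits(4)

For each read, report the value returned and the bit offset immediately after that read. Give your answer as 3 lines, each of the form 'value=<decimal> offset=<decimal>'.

Answer: value=9 offset=7
value=7 offset=10
value=5 offset=14

Derivation:
Read 1: bits[0:7] width=7 -> value=9 (bin 0001001); offset now 7 = byte 0 bit 7; 33 bits remain
Read 2: bits[7:10] width=3 -> value=7 (bin 111); offset now 10 = byte 1 bit 2; 30 bits remain
Read 3: bits[10:14] width=4 -> value=5 (bin 0101); offset now 14 = byte 1 bit 6; 26 bits remain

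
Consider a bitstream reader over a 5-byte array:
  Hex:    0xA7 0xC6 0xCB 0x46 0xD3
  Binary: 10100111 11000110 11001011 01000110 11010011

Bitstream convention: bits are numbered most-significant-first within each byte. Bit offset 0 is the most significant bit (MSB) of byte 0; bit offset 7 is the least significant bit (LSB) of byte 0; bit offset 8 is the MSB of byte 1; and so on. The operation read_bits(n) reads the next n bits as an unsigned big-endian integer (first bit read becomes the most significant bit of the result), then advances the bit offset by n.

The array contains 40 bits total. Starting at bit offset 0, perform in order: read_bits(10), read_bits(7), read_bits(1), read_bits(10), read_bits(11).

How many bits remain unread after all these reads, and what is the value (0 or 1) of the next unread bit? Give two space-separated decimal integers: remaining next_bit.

Answer: 1 1

Derivation:
Read 1: bits[0:10] width=10 -> value=671 (bin 1010011111); offset now 10 = byte 1 bit 2; 30 bits remain
Read 2: bits[10:17] width=7 -> value=13 (bin 0001101); offset now 17 = byte 2 bit 1; 23 bits remain
Read 3: bits[17:18] width=1 -> value=1 (bin 1); offset now 18 = byte 2 bit 2; 22 bits remain
Read 4: bits[18:28] width=10 -> value=180 (bin 0010110100); offset now 28 = byte 3 bit 4; 12 bits remain
Read 5: bits[28:39] width=11 -> value=873 (bin 01101101001); offset now 39 = byte 4 bit 7; 1 bits remain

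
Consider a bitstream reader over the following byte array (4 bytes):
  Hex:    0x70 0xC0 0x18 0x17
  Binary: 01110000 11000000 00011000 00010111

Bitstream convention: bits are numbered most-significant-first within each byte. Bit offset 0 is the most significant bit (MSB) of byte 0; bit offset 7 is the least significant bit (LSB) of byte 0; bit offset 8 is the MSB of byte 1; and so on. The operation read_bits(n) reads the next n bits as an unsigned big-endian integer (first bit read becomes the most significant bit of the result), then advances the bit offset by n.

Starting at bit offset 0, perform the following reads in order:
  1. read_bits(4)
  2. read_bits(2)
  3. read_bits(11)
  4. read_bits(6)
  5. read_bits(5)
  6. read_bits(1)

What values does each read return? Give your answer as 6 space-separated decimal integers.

Answer: 7 0 384 12 1 0

Derivation:
Read 1: bits[0:4] width=4 -> value=7 (bin 0111); offset now 4 = byte 0 bit 4; 28 bits remain
Read 2: bits[4:6] width=2 -> value=0 (bin 00); offset now 6 = byte 0 bit 6; 26 bits remain
Read 3: bits[6:17] width=11 -> value=384 (bin 00110000000); offset now 17 = byte 2 bit 1; 15 bits remain
Read 4: bits[17:23] width=6 -> value=12 (bin 001100); offset now 23 = byte 2 bit 7; 9 bits remain
Read 5: bits[23:28] width=5 -> value=1 (bin 00001); offset now 28 = byte 3 bit 4; 4 bits remain
Read 6: bits[28:29] width=1 -> value=0 (bin 0); offset now 29 = byte 3 bit 5; 3 bits remain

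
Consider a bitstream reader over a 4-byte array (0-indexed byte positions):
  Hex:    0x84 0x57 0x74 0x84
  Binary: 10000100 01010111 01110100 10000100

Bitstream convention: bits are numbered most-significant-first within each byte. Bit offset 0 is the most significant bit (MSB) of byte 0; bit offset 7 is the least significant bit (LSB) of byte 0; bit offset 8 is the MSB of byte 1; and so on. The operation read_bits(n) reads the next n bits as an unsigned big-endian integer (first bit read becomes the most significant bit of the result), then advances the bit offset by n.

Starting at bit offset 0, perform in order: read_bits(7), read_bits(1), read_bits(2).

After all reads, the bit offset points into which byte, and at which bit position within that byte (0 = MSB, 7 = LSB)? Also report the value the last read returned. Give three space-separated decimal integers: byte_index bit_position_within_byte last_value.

Read 1: bits[0:7] width=7 -> value=66 (bin 1000010); offset now 7 = byte 0 bit 7; 25 bits remain
Read 2: bits[7:8] width=1 -> value=0 (bin 0); offset now 8 = byte 1 bit 0; 24 bits remain
Read 3: bits[8:10] width=2 -> value=1 (bin 01); offset now 10 = byte 1 bit 2; 22 bits remain

Answer: 1 2 1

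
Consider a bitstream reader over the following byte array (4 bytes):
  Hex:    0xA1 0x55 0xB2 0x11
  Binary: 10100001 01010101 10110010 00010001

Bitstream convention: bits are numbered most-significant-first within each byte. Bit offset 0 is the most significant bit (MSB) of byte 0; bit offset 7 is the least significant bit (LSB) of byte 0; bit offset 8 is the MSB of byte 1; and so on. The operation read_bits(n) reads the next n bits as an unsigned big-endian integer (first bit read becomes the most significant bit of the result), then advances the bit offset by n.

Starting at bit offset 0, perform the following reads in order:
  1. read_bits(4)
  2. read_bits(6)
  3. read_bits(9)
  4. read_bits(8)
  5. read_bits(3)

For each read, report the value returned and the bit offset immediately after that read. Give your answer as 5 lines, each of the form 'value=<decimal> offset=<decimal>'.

Answer: value=10 offset=4
value=5 offset=10
value=173 offset=19
value=144 offset=27
value=4 offset=30

Derivation:
Read 1: bits[0:4] width=4 -> value=10 (bin 1010); offset now 4 = byte 0 bit 4; 28 bits remain
Read 2: bits[4:10] width=6 -> value=5 (bin 000101); offset now 10 = byte 1 bit 2; 22 bits remain
Read 3: bits[10:19] width=9 -> value=173 (bin 010101101); offset now 19 = byte 2 bit 3; 13 bits remain
Read 4: bits[19:27] width=8 -> value=144 (bin 10010000); offset now 27 = byte 3 bit 3; 5 bits remain
Read 5: bits[27:30] width=3 -> value=4 (bin 100); offset now 30 = byte 3 bit 6; 2 bits remain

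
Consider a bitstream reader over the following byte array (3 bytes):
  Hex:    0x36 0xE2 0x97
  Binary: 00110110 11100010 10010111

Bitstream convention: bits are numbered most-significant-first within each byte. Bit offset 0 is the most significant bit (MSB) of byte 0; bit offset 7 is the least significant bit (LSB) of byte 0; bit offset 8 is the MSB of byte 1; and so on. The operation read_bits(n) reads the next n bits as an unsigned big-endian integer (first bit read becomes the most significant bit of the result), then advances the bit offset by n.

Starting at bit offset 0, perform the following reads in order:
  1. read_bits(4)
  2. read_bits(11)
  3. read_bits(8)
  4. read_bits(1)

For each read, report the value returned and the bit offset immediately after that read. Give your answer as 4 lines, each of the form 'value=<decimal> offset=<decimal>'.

Answer: value=3 offset=4
value=881 offset=15
value=75 offset=23
value=1 offset=24

Derivation:
Read 1: bits[0:4] width=4 -> value=3 (bin 0011); offset now 4 = byte 0 bit 4; 20 bits remain
Read 2: bits[4:15] width=11 -> value=881 (bin 01101110001); offset now 15 = byte 1 bit 7; 9 bits remain
Read 3: bits[15:23] width=8 -> value=75 (bin 01001011); offset now 23 = byte 2 bit 7; 1 bits remain
Read 4: bits[23:24] width=1 -> value=1 (bin 1); offset now 24 = byte 3 bit 0; 0 bits remain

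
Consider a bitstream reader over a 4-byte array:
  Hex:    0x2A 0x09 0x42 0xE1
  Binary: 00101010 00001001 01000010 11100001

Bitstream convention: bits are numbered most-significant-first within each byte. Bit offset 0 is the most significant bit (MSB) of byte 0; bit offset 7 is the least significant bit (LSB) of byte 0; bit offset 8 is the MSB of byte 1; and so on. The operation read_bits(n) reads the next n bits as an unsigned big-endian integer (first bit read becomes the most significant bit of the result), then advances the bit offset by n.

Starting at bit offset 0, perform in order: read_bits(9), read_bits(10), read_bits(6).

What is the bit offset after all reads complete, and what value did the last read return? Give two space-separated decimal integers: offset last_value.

Answer: 25 5

Derivation:
Read 1: bits[0:9] width=9 -> value=84 (bin 001010100); offset now 9 = byte 1 bit 1; 23 bits remain
Read 2: bits[9:19] width=10 -> value=74 (bin 0001001010); offset now 19 = byte 2 bit 3; 13 bits remain
Read 3: bits[19:25] width=6 -> value=5 (bin 000101); offset now 25 = byte 3 bit 1; 7 bits remain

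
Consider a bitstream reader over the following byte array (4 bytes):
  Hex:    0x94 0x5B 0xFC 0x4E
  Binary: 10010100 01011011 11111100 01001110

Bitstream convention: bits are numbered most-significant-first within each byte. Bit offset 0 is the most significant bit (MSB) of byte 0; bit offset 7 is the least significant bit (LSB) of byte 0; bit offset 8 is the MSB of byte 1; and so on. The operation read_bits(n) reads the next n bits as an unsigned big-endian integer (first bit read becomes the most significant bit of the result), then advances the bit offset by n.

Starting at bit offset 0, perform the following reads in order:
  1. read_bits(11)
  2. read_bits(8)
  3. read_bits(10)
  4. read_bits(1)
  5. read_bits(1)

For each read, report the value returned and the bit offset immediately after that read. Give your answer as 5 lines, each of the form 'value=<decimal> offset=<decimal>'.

Read 1: bits[0:11] width=11 -> value=1186 (bin 10010100010); offset now 11 = byte 1 bit 3; 21 bits remain
Read 2: bits[11:19] width=8 -> value=223 (bin 11011111); offset now 19 = byte 2 bit 3; 13 bits remain
Read 3: bits[19:29] width=10 -> value=905 (bin 1110001001); offset now 29 = byte 3 bit 5; 3 bits remain
Read 4: bits[29:30] width=1 -> value=1 (bin 1); offset now 30 = byte 3 bit 6; 2 bits remain
Read 5: bits[30:31] width=1 -> value=1 (bin 1); offset now 31 = byte 3 bit 7; 1 bits remain

Answer: value=1186 offset=11
value=223 offset=19
value=905 offset=29
value=1 offset=30
value=1 offset=31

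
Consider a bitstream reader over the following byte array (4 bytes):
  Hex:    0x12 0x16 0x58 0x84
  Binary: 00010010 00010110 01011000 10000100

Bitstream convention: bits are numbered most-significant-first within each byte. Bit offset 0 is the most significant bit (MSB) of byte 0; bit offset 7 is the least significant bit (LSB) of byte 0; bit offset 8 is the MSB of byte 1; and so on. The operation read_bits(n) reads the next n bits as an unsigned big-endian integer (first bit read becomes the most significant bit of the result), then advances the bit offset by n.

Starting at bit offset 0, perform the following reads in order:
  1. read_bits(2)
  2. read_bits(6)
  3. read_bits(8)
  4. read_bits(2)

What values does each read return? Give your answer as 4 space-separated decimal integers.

Read 1: bits[0:2] width=2 -> value=0 (bin 00); offset now 2 = byte 0 bit 2; 30 bits remain
Read 2: bits[2:8] width=6 -> value=18 (bin 010010); offset now 8 = byte 1 bit 0; 24 bits remain
Read 3: bits[8:16] width=8 -> value=22 (bin 00010110); offset now 16 = byte 2 bit 0; 16 bits remain
Read 4: bits[16:18] width=2 -> value=1 (bin 01); offset now 18 = byte 2 bit 2; 14 bits remain

Answer: 0 18 22 1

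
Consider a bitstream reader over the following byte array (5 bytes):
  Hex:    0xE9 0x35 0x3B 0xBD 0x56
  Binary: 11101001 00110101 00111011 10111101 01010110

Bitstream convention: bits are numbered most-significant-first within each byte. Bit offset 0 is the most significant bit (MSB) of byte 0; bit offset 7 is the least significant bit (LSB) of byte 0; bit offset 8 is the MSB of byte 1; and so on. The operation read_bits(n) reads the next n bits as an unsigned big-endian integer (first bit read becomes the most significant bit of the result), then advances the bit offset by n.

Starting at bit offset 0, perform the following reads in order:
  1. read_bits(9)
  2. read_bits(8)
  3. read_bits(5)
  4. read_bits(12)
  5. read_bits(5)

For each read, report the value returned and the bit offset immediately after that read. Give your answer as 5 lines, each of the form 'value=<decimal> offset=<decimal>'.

Answer: value=466 offset=9
value=106 offset=17
value=14 offset=22
value=3829 offset=34
value=11 offset=39

Derivation:
Read 1: bits[0:9] width=9 -> value=466 (bin 111010010); offset now 9 = byte 1 bit 1; 31 bits remain
Read 2: bits[9:17] width=8 -> value=106 (bin 01101010); offset now 17 = byte 2 bit 1; 23 bits remain
Read 3: bits[17:22] width=5 -> value=14 (bin 01110); offset now 22 = byte 2 bit 6; 18 bits remain
Read 4: bits[22:34] width=12 -> value=3829 (bin 111011110101); offset now 34 = byte 4 bit 2; 6 bits remain
Read 5: bits[34:39] width=5 -> value=11 (bin 01011); offset now 39 = byte 4 bit 7; 1 bits remain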